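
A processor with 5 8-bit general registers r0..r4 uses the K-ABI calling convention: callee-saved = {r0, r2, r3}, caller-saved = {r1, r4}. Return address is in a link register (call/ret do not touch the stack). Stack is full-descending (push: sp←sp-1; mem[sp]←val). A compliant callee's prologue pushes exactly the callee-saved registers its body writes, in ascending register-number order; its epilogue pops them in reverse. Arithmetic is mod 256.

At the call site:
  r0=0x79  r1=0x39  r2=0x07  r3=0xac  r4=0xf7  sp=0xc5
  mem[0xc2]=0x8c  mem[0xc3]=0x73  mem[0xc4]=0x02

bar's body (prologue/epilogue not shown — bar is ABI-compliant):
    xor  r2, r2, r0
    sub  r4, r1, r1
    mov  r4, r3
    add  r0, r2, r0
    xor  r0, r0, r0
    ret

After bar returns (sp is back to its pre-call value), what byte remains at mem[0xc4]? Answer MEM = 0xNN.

MEM = 0x79

prologue: push r0 → mem[0xc4]=0x79, sp=0xc4
prologue: push r2 → mem[0xc3]=0x07, sp=0xc3
body[0] xor  r2, r2, r0 → r2=0x7e
body[1] sub  r4, r1, r1 → r4=0x00
body[2] mov  r4, r3 → r4=0xac
body[3] add  r0, r2, r0 → r0=0xf7
body[4] xor  r0, r0, r0 → r0=0x00
epilogue: pop r2=0x07, sp=0xc4
epilogue: pop r0=0x79, sp=0xc5
prologue pushed ['r0', 'r2'] at ['0xc4', '0xc3']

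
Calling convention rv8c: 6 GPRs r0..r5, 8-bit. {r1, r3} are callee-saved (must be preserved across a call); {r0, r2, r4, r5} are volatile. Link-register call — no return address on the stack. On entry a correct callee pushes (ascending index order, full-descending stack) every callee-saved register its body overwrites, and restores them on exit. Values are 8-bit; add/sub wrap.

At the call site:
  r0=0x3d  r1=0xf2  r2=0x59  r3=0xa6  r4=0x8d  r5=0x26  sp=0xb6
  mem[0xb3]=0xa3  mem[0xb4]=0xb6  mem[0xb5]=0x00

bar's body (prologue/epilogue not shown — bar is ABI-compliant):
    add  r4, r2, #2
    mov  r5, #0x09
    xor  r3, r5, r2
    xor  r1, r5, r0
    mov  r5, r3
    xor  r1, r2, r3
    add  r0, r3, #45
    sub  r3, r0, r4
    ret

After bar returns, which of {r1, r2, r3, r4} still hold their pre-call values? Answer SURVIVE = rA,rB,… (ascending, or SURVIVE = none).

SURVIVE = r1,r2,r3

prologue: push r1 → mem[0xb5]=0xf2, sp=0xb5
prologue: push r3 → mem[0xb4]=0xa6, sp=0xb4
body[0] add  r4, r2, #2 → r4=0x5b
body[1] mov  r5, #0x09 → r5=0x09
body[2] xor  r3, r5, r2 → r3=0x50
body[3] xor  r1, r5, r0 → r1=0x34
body[4] mov  r5, r3 → r5=0x50
body[5] xor  r1, r2, r3 → r1=0x09
body[6] add  r0, r3, #45 → r0=0x7d
body[7] sub  r3, r0, r4 → r3=0x22
epilogue: pop r3=0xa6, sp=0xb5
epilogue: pop r1=0xf2, sp=0xb6
r1: callee-saved, written=True
r2: caller-saved, written=False
r3: callee-saved, written=True
r4: caller-saved, written=True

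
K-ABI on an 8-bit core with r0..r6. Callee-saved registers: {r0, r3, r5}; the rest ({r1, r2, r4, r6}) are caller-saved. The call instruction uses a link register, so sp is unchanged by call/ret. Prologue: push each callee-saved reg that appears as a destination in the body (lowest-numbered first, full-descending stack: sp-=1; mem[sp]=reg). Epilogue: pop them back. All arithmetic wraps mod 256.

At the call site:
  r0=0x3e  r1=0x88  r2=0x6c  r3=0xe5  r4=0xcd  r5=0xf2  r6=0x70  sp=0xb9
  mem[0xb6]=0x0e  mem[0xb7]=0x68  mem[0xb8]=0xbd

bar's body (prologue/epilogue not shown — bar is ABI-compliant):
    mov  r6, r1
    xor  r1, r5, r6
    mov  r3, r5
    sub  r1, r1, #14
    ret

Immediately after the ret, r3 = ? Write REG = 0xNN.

prologue: push r3 → mem[0xb8]=0xe5, sp=0xb8
body[0] mov  r6, r1 → r6=0x88
body[1] xor  r1, r5, r6 → r1=0x7a
body[2] mov  r3, r5 → r3=0xf2
body[3] sub  r1, r1, #14 → r1=0x6c
epilogue: pop r3=0xe5, sp=0xb9
r3 is callee-saved → restored

REG = 0xe5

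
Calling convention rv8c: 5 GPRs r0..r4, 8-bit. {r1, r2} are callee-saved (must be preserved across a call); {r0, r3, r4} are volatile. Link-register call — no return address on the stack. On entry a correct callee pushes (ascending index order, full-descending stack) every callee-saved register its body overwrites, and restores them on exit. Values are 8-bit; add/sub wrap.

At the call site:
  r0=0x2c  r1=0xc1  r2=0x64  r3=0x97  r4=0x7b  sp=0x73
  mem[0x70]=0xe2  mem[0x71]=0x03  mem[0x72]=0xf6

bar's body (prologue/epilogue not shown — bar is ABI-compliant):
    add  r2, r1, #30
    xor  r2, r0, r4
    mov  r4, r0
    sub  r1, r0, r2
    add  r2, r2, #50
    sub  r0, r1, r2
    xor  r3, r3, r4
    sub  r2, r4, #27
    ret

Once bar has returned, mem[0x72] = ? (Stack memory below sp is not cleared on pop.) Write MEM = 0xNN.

prologue: push r1 → mem[0x72]=0xc1, sp=0x72
prologue: push r2 → mem[0x71]=0x64, sp=0x71
body[0] add  r2, r1, #30 → r2=0xdf
body[1] xor  r2, r0, r4 → r2=0x57
body[2] mov  r4, r0 → r4=0x2c
body[3] sub  r1, r0, r2 → r1=0xd5
body[4] add  r2, r2, #50 → r2=0x89
body[5] sub  r0, r1, r2 → r0=0x4c
body[6] xor  r3, r3, r4 → r3=0xbb
body[7] sub  r2, r4, #27 → r2=0x11
epilogue: pop r2=0x64, sp=0x72
epilogue: pop r1=0xc1, sp=0x73
prologue pushed ['r1', 'r2'] at ['0x72', '0x71']

MEM = 0xc1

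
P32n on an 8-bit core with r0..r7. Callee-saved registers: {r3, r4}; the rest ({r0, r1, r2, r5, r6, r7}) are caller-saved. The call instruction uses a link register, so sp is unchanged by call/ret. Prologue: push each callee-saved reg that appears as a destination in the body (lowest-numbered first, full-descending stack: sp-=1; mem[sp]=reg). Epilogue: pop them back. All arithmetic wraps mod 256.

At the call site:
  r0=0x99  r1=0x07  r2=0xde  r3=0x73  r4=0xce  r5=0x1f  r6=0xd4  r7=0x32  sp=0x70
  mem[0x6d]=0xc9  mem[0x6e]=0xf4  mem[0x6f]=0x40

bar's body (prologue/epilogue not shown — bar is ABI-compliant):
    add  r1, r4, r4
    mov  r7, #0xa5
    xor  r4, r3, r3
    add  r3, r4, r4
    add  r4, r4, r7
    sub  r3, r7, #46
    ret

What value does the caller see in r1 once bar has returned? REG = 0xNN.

REG = 0x9c

prologue: push r3 -> mem[0x6f]=0x73, sp=0x6f
prologue: push r4 -> mem[0x6e]=0xce, sp=0x6e
body[0] add  r1, r4, r4 -> r1=0x9c
body[1] mov  r7, #0xa5 -> r7=0xa5
body[2] xor  r4, r3, r3 -> r4=0x00
body[3] add  r3, r4, r4 -> r3=0x00
body[4] add  r4, r4, r7 -> r4=0xa5
body[5] sub  r3, r7, #46 -> r3=0x77
epilogue: pop r4=0xce, sp=0x6f
epilogue: pop r3=0x73, sp=0x70
r1 is caller-saved -> body value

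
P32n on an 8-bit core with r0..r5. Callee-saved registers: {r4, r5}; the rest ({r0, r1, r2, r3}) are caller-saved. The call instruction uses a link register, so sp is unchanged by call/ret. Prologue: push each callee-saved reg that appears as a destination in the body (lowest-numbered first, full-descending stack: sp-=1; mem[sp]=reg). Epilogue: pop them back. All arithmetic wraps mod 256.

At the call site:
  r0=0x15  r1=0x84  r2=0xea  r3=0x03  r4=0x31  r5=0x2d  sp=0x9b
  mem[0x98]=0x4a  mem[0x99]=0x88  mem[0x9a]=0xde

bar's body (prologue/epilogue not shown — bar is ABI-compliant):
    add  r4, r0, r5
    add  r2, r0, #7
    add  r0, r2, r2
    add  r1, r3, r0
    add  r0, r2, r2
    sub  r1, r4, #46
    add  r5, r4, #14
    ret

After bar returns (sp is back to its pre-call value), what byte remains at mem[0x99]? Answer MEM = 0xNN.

MEM = 0x2d

prologue: push r4 → mem[0x9a]=0x31, sp=0x9a
prologue: push r5 → mem[0x99]=0x2d, sp=0x99
body[0] add  r4, r0, r5 → r4=0x42
body[1] add  r2, r0, #7 → r2=0x1c
body[2] add  r0, r2, r2 → r0=0x38
body[3] add  r1, r3, r0 → r1=0x3b
body[4] add  r0, r2, r2 → r0=0x38
body[5] sub  r1, r4, #46 → r1=0x14
body[6] add  r5, r4, #14 → r5=0x50
epilogue: pop r5=0x2d, sp=0x9a
epilogue: pop r4=0x31, sp=0x9b
prologue pushed ['r4', 'r5'] at ['0x9a', '0x99']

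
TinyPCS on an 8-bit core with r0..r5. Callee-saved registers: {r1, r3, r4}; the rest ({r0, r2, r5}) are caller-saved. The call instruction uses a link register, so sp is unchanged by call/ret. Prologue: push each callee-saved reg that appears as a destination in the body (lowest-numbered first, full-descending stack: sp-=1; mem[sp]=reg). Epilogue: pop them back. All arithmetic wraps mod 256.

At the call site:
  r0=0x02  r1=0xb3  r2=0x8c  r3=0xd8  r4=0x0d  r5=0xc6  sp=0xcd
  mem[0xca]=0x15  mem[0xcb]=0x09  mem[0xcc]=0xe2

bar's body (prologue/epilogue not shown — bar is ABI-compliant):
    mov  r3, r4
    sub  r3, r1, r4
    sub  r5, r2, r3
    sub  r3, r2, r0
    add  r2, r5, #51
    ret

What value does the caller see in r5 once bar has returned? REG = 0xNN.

REG = 0xe6

prologue: push r3 -> mem[0xcc]=0xd8, sp=0xcc
body[0] mov  r3, r4 -> r3=0x0d
body[1] sub  r3, r1, r4 -> r3=0xa6
body[2] sub  r5, r2, r3 -> r5=0xe6
body[3] sub  r3, r2, r0 -> r3=0x8a
body[4] add  r2, r5, #51 -> r2=0x19
epilogue: pop r3=0xd8, sp=0xcd
r5 is caller-saved -> body value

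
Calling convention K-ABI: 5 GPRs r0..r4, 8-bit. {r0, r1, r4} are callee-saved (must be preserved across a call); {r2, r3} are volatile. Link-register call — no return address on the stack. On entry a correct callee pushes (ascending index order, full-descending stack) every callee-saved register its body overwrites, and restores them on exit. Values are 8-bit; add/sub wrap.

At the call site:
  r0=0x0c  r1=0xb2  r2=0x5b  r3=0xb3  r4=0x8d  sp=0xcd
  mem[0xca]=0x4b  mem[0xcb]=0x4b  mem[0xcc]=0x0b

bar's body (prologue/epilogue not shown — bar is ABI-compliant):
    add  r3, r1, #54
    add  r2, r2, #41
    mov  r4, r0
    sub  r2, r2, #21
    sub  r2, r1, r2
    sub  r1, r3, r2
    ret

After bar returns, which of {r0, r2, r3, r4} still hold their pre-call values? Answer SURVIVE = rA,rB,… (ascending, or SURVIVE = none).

prologue: push r1 -> mem[0xcc]=0xb2, sp=0xcc
prologue: push r4 -> mem[0xcb]=0x8d, sp=0xcb
body[0] add  r3, r1, #54 -> r3=0xe8
body[1] add  r2, r2, #41 -> r2=0x84
body[2] mov  r4, r0 -> r4=0x0c
body[3] sub  r2, r2, #21 -> r2=0x6f
body[4] sub  r2, r1, r2 -> r2=0x43
body[5] sub  r1, r3, r2 -> r1=0xa5
epilogue: pop r4=0x8d, sp=0xcc
epilogue: pop r1=0xb2, sp=0xcd
r0: callee-saved, written=False
r2: caller-saved, written=True
r3: caller-saved, written=True
r4: callee-saved, written=True

SURVIVE = r0,r4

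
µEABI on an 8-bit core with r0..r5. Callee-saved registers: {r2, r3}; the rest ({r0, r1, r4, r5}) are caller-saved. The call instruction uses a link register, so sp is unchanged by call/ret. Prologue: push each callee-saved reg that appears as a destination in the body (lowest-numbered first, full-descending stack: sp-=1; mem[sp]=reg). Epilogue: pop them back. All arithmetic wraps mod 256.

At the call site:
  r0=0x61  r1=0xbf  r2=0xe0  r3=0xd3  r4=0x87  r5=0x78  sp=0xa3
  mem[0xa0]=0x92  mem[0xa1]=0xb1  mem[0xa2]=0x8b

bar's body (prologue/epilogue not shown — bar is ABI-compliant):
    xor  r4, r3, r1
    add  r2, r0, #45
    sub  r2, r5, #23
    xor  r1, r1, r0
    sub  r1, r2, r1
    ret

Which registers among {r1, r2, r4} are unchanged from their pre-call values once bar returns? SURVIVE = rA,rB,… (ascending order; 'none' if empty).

prologue: push r2 → mem[0xa2]=0xe0, sp=0xa2
body[0] xor  r4, r3, r1 → r4=0x6c
body[1] add  r2, r0, #45 → r2=0x8e
body[2] sub  r2, r5, #23 → r2=0x61
body[3] xor  r1, r1, r0 → r1=0xde
body[4] sub  r1, r2, r1 → r1=0x83
epilogue: pop r2=0xe0, sp=0xa3
r1: caller-saved, written=True
r2: callee-saved, written=True
r4: caller-saved, written=True

SURVIVE = r2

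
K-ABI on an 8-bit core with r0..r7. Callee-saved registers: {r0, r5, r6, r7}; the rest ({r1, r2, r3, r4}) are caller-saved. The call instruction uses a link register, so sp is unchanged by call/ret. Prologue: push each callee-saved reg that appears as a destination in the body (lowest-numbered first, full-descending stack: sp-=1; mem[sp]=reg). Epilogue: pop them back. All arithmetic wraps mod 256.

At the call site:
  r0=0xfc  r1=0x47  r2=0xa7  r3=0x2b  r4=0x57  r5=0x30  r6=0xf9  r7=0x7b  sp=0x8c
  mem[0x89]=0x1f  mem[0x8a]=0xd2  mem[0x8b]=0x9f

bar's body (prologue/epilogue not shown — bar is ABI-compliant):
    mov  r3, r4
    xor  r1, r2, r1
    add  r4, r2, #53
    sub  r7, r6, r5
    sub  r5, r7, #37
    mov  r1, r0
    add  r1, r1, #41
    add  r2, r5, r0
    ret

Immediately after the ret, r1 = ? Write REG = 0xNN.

prologue: push r5 -> mem[0x8b]=0x30, sp=0x8b
prologue: push r7 -> mem[0x8a]=0x7b, sp=0x8a
body[0] mov  r3, r4 -> r3=0x57
body[1] xor  r1, r2, r1 -> r1=0xe0
body[2] add  r4, r2, #53 -> r4=0xdc
body[3] sub  r7, r6, r5 -> r7=0xc9
body[4] sub  r5, r7, #37 -> r5=0xa4
body[5] mov  r1, r0 -> r1=0xfc
body[6] add  r1, r1, #41 -> r1=0x25
body[7] add  r2, r5, r0 -> r2=0xa0
epilogue: pop r7=0x7b, sp=0x8b
epilogue: pop r5=0x30, sp=0x8c
r1 is caller-saved -> body value

REG = 0x25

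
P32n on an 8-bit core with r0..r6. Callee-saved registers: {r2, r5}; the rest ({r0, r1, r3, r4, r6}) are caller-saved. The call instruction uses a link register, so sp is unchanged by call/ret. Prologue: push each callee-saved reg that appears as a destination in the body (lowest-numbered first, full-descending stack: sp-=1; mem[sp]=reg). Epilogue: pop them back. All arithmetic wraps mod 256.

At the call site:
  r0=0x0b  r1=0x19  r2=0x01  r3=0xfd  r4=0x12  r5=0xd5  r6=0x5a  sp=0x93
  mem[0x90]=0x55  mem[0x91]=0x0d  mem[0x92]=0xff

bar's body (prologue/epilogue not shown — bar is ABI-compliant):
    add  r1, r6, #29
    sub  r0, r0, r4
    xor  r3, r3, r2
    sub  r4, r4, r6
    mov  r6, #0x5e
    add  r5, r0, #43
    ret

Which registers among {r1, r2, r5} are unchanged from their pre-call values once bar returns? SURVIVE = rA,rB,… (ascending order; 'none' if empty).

prologue: push r5 -> mem[0x92]=0xd5, sp=0x92
body[0] add  r1, r6, #29 -> r1=0x77
body[1] sub  r0, r0, r4 -> r0=0xf9
body[2] xor  r3, r3, r2 -> r3=0xfc
body[3] sub  r4, r4, r6 -> r4=0xb8
body[4] mov  r6, #0x5e -> r6=0x5e
body[5] add  r5, r0, #43 -> r5=0x24
epilogue: pop r5=0xd5, sp=0x93
r1: caller-saved, written=True
r2: callee-saved, written=False
r5: callee-saved, written=True

SURVIVE = r2,r5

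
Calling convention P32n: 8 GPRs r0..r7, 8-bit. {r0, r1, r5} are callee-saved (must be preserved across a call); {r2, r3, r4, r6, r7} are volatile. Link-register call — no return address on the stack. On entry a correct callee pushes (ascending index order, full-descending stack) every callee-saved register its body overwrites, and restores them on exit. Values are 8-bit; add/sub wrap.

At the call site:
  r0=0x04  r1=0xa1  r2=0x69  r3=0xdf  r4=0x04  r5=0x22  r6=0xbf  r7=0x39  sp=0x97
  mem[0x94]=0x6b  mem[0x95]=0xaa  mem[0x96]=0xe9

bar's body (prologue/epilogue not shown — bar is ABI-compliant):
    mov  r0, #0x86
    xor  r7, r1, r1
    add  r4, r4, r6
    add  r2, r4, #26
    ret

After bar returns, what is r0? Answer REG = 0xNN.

prologue: push r0 -> mem[0x96]=0x04, sp=0x96
body[0] mov  r0, #0x86 -> r0=0x86
body[1] xor  r7, r1, r1 -> r7=0x00
body[2] add  r4, r4, r6 -> r4=0xc3
body[3] add  r2, r4, #26 -> r2=0xdd
epilogue: pop r0=0x04, sp=0x97
r0 is callee-saved -> restored

REG = 0x04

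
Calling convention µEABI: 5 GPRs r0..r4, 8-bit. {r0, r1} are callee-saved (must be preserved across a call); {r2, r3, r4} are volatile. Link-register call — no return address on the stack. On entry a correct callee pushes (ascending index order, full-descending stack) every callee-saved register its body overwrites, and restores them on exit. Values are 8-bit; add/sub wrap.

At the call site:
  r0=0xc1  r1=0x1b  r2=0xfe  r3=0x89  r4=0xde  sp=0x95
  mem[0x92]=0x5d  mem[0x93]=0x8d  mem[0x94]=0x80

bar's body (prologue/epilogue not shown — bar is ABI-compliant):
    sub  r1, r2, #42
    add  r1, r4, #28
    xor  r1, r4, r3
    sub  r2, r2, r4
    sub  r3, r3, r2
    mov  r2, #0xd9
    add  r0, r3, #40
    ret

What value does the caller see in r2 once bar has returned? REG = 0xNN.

prologue: push r0 -> mem[0x94]=0xc1, sp=0x94
prologue: push r1 -> mem[0x93]=0x1b, sp=0x93
body[0] sub  r1, r2, #42 -> r1=0xd4
body[1] add  r1, r4, #28 -> r1=0xfa
body[2] xor  r1, r4, r3 -> r1=0x57
body[3] sub  r2, r2, r4 -> r2=0x20
body[4] sub  r3, r3, r2 -> r3=0x69
body[5] mov  r2, #0xd9 -> r2=0xd9
body[6] add  r0, r3, #40 -> r0=0x91
epilogue: pop r1=0x1b, sp=0x94
epilogue: pop r0=0xc1, sp=0x95
r2 is caller-saved -> body value

REG = 0xd9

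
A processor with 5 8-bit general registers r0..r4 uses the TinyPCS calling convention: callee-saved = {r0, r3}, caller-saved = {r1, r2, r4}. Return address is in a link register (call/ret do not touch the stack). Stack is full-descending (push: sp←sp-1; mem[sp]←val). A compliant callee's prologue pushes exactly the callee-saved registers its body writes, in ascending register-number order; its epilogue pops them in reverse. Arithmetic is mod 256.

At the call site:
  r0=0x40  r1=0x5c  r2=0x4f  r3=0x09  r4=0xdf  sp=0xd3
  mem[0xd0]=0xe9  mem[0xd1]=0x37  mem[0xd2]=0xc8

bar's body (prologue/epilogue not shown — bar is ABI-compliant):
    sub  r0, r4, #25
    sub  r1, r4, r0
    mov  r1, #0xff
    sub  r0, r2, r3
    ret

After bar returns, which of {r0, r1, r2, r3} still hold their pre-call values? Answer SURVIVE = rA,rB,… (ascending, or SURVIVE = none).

prologue: push r0 → mem[0xd2]=0x40, sp=0xd2
body[0] sub  r0, r4, #25 → r0=0xc6
body[1] sub  r1, r4, r0 → r1=0x19
body[2] mov  r1, #0xff → r1=0xff
body[3] sub  r0, r2, r3 → r0=0x46
epilogue: pop r0=0x40, sp=0xd3
r0: callee-saved, written=True
r1: caller-saved, written=True
r2: caller-saved, written=False
r3: callee-saved, written=False

SURVIVE = r0,r2,r3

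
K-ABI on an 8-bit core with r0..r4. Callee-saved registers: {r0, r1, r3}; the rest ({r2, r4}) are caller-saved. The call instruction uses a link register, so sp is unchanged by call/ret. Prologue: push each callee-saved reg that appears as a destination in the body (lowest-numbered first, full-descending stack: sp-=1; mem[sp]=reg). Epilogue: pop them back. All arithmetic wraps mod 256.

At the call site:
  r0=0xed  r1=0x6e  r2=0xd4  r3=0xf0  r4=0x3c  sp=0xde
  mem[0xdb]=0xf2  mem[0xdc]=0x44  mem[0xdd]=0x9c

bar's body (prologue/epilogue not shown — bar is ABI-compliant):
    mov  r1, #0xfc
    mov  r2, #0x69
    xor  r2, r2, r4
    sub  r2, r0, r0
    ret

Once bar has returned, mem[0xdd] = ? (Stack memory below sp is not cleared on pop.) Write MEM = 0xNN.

MEM = 0x6e

prologue: push r1 → mem[0xdd]=0x6e, sp=0xdd
body[0] mov  r1, #0xfc → r1=0xfc
body[1] mov  r2, #0x69 → r2=0x69
body[2] xor  r2, r2, r4 → r2=0x55
body[3] sub  r2, r0, r0 → r2=0x00
epilogue: pop r1=0x6e, sp=0xde
prologue pushed ['r1'] at ['0xdd']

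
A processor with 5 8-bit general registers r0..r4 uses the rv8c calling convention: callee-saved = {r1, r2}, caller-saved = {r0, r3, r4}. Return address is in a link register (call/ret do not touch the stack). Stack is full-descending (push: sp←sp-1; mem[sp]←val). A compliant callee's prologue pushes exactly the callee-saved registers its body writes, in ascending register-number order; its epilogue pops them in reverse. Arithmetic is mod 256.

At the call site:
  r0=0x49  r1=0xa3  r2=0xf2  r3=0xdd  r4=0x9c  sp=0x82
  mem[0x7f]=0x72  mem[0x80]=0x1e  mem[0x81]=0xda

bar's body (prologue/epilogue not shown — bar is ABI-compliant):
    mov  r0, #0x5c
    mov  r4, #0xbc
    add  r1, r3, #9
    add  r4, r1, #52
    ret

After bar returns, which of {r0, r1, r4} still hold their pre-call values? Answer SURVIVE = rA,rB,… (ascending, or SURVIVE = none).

prologue: push r1 -> mem[0x81]=0xa3, sp=0x81
body[0] mov  r0, #0x5c -> r0=0x5c
body[1] mov  r4, #0xbc -> r4=0xbc
body[2] add  r1, r3, #9 -> r1=0xe6
body[3] add  r4, r1, #52 -> r4=0x1a
epilogue: pop r1=0xa3, sp=0x82
r0: caller-saved, written=True
r1: callee-saved, written=True
r4: caller-saved, written=True

SURVIVE = r1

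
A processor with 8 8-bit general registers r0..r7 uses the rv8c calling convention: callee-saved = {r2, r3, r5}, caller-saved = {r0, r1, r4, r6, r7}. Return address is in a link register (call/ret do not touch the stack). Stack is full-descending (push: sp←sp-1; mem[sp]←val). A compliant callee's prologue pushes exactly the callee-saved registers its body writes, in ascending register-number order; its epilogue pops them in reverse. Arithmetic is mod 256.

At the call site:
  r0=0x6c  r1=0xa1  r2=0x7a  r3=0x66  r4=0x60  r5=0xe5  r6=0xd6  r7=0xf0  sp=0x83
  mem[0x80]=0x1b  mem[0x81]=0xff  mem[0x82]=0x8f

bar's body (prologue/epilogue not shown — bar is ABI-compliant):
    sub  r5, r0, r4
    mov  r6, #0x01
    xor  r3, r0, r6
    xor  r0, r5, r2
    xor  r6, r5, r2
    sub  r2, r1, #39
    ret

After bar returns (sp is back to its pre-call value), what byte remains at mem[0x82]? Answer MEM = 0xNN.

MEM = 0x7a

prologue: push r2 → mem[0x82]=0x7a, sp=0x82
prologue: push r3 → mem[0x81]=0x66, sp=0x81
prologue: push r5 → mem[0x80]=0xe5, sp=0x80
body[0] sub  r5, r0, r4 → r5=0x0c
body[1] mov  r6, #0x01 → r6=0x01
body[2] xor  r3, r0, r6 → r3=0x6d
body[3] xor  r0, r5, r2 → r0=0x76
body[4] xor  r6, r5, r2 → r6=0x76
body[5] sub  r2, r1, #39 → r2=0x7a
epilogue: pop r5=0xe5, sp=0x81
epilogue: pop r3=0x66, sp=0x82
epilogue: pop r2=0x7a, sp=0x83
prologue pushed ['r2', 'r3', 'r5'] at ['0x82', '0x81', '0x80']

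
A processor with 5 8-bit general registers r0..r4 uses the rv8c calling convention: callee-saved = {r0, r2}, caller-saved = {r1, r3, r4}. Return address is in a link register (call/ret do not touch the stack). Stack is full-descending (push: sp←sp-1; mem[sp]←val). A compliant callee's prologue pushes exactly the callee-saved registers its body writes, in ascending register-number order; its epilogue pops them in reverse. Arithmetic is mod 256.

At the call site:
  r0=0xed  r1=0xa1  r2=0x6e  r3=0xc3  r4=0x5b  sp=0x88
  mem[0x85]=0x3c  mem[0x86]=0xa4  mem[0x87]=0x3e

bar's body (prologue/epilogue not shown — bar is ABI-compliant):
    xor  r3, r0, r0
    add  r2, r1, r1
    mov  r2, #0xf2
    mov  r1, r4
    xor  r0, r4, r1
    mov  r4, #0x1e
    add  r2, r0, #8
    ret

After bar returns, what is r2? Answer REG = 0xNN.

REG = 0x6e

prologue: push r0 -> mem[0x87]=0xed, sp=0x87
prologue: push r2 -> mem[0x86]=0x6e, sp=0x86
body[0] xor  r3, r0, r0 -> r3=0x00
body[1] add  r2, r1, r1 -> r2=0x42
body[2] mov  r2, #0xf2 -> r2=0xf2
body[3] mov  r1, r4 -> r1=0x5b
body[4] xor  r0, r4, r1 -> r0=0x00
body[5] mov  r4, #0x1e -> r4=0x1e
body[6] add  r2, r0, #8 -> r2=0x08
epilogue: pop r2=0x6e, sp=0x87
epilogue: pop r0=0xed, sp=0x88
r2 is callee-saved -> restored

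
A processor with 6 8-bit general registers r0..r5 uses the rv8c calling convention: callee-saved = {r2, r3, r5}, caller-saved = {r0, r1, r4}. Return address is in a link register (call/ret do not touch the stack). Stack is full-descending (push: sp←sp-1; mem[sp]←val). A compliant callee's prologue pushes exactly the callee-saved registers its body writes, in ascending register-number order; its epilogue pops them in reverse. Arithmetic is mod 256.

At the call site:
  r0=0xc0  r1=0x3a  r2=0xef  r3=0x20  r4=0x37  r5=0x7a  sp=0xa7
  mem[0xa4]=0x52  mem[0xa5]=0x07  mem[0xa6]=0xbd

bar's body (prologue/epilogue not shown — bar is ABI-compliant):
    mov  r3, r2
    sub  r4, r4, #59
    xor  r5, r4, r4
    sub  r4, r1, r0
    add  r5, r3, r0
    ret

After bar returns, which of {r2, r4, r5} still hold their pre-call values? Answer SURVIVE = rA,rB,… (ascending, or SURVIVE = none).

SURVIVE = r2,r5

prologue: push r3 -> mem[0xa6]=0x20, sp=0xa6
prologue: push r5 -> mem[0xa5]=0x7a, sp=0xa5
body[0] mov  r3, r2 -> r3=0xef
body[1] sub  r4, r4, #59 -> r4=0xfc
body[2] xor  r5, r4, r4 -> r5=0x00
body[3] sub  r4, r1, r0 -> r4=0x7a
body[4] add  r5, r3, r0 -> r5=0xaf
epilogue: pop r5=0x7a, sp=0xa6
epilogue: pop r3=0x20, sp=0xa7
r2: callee-saved, written=False
r4: caller-saved, written=True
r5: callee-saved, written=True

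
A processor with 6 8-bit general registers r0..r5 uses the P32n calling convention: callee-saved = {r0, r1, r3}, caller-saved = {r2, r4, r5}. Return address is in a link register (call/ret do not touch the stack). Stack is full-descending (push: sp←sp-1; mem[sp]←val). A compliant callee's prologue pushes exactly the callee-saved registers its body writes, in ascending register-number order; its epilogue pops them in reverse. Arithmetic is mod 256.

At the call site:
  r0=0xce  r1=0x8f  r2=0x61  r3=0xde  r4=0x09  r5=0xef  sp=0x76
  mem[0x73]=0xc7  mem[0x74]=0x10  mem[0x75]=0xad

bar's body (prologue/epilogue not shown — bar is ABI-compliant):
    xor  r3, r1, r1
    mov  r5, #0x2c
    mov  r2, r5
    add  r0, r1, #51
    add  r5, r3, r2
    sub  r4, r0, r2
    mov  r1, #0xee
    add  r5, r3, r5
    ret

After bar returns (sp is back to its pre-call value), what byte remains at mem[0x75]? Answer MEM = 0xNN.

prologue: push r0 → mem[0x75]=0xce, sp=0x75
prologue: push r1 → mem[0x74]=0x8f, sp=0x74
prologue: push r3 → mem[0x73]=0xde, sp=0x73
body[0] xor  r3, r1, r1 → r3=0x00
body[1] mov  r5, #0x2c → r5=0x2c
body[2] mov  r2, r5 → r2=0x2c
body[3] add  r0, r1, #51 → r0=0xc2
body[4] add  r5, r3, r2 → r5=0x2c
body[5] sub  r4, r0, r2 → r4=0x96
body[6] mov  r1, #0xee → r1=0xee
body[7] add  r5, r3, r5 → r5=0x2c
epilogue: pop r3=0xde, sp=0x74
epilogue: pop r1=0x8f, sp=0x75
epilogue: pop r0=0xce, sp=0x76
prologue pushed ['r0', 'r1', 'r3'] at ['0x75', '0x74', '0x73']

MEM = 0xce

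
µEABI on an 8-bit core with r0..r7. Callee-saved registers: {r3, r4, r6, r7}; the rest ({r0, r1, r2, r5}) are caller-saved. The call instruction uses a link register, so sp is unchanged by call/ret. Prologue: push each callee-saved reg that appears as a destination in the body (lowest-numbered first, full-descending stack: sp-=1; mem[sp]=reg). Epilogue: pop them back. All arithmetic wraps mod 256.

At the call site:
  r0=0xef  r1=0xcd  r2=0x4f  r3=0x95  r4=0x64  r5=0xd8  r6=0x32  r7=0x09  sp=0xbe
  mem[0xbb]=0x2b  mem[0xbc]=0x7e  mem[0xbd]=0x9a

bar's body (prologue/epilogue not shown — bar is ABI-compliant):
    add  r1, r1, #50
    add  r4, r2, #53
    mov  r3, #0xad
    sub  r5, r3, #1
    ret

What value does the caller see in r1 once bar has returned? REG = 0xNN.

REG = 0xff

prologue: push r3 → mem[0xbd]=0x95, sp=0xbd
prologue: push r4 → mem[0xbc]=0x64, sp=0xbc
body[0] add  r1, r1, #50 → r1=0xff
body[1] add  r4, r2, #53 → r4=0x84
body[2] mov  r3, #0xad → r3=0xad
body[3] sub  r5, r3, #1 → r5=0xac
epilogue: pop r4=0x64, sp=0xbd
epilogue: pop r3=0x95, sp=0xbe
r1 is caller-saved → body value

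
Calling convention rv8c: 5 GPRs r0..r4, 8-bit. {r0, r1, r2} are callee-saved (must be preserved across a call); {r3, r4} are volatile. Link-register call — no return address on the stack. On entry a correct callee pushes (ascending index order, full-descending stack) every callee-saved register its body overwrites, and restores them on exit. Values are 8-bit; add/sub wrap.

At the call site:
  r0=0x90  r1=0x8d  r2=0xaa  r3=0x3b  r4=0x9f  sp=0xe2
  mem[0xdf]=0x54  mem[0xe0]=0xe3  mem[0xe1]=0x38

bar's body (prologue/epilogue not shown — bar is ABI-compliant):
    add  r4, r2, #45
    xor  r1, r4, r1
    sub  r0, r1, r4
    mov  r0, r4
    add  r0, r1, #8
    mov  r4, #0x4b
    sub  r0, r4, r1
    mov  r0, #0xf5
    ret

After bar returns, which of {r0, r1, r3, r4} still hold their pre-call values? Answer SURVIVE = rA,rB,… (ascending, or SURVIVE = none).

prologue: push r0 → mem[0xe1]=0x90, sp=0xe1
prologue: push r1 → mem[0xe0]=0x8d, sp=0xe0
body[0] add  r4, r2, #45 → r4=0xd7
body[1] xor  r1, r4, r1 → r1=0x5a
body[2] sub  r0, r1, r4 → r0=0x83
body[3] mov  r0, r4 → r0=0xd7
body[4] add  r0, r1, #8 → r0=0x62
body[5] mov  r4, #0x4b → r4=0x4b
body[6] sub  r0, r4, r1 → r0=0xf1
body[7] mov  r0, #0xf5 → r0=0xf5
epilogue: pop r1=0x8d, sp=0xe1
epilogue: pop r0=0x90, sp=0xe2
r0: callee-saved, written=True
r1: callee-saved, written=True
r3: caller-saved, written=False
r4: caller-saved, written=True

SURVIVE = r0,r1,r3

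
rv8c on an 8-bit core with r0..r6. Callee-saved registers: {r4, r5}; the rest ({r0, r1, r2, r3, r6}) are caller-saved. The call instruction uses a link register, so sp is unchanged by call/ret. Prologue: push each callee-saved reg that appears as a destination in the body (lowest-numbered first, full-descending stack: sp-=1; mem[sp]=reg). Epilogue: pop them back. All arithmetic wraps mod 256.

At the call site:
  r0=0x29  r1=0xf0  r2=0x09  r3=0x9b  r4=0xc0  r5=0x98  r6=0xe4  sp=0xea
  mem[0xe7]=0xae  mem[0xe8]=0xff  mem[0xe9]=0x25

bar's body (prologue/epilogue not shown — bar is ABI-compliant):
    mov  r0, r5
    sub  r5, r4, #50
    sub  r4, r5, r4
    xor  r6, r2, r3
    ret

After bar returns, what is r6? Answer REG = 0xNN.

prologue: push r4 -> mem[0xe9]=0xc0, sp=0xe9
prologue: push r5 -> mem[0xe8]=0x98, sp=0xe8
body[0] mov  r0, r5 -> r0=0x98
body[1] sub  r5, r4, #50 -> r5=0x8e
body[2] sub  r4, r5, r4 -> r4=0xce
body[3] xor  r6, r2, r3 -> r6=0x92
epilogue: pop r5=0x98, sp=0xe9
epilogue: pop r4=0xc0, sp=0xea
r6 is caller-saved -> body value

REG = 0x92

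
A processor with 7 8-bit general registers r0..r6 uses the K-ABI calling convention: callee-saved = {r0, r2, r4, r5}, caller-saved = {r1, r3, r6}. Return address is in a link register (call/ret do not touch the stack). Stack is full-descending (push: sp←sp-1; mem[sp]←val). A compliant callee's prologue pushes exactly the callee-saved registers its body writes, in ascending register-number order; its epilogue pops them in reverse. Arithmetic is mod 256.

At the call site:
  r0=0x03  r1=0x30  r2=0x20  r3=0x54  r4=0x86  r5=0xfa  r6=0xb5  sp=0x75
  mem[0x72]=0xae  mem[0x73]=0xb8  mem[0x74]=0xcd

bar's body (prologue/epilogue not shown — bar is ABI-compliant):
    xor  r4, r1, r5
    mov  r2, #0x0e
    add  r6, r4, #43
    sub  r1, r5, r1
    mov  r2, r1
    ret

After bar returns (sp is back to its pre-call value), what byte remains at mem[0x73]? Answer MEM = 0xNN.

prologue: push r2 → mem[0x74]=0x20, sp=0x74
prologue: push r4 → mem[0x73]=0x86, sp=0x73
body[0] xor  r4, r1, r5 → r4=0xca
body[1] mov  r2, #0x0e → r2=0x0e
body[2] add  r6, r4, #43 → r6=0xf5
body[3] sub  r1, r5, r1 → r1=0xca
body[4] mov  r2, r1 → r2=0xca
epilogue: pop r4=0x86, sp=0x74
epilogue: pop r2=0x20, sp=0x75
prologue pushed ['r2', 'r4'] at ['0x74', '0x73']

MEM = 0x86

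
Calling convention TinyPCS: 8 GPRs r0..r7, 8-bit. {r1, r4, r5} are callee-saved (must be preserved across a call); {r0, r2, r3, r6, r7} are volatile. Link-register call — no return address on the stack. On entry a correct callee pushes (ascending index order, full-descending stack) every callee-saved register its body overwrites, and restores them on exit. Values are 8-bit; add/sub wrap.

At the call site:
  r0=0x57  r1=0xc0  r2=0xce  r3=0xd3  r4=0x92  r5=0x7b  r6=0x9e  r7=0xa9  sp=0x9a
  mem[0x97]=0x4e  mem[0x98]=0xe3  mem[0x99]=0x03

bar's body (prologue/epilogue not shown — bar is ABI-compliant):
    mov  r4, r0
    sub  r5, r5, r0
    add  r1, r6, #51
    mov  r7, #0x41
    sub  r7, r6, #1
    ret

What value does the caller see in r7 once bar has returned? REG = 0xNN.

REG = 0x9d

prologue: push r1 → mem[0x99]=0xc0, sp=0x99
prologue: push r4 → mem[0x98]=0x92, sp=0x98
prologue: push r5 → mem[0x97]=0x7b, sp=0x97
body[0] mov  r4, r0 → r4=0x57
body[1] sub  r5, r5, r0 → r5=0x24
body[2] add  r1, r6, #51 → r1=0xd1
body[3] mov  r7, #0x41 → r7=0x41
body[4] sub  r7, r6, #1 → r7=0x9d
epilogue: pop r5=0x7b, sp=0x98
epilogue: pop r4=0x92, sp=0x99
epilogue: pop r1=0xc0, sp=0x9a
r7 is caller-saved → body value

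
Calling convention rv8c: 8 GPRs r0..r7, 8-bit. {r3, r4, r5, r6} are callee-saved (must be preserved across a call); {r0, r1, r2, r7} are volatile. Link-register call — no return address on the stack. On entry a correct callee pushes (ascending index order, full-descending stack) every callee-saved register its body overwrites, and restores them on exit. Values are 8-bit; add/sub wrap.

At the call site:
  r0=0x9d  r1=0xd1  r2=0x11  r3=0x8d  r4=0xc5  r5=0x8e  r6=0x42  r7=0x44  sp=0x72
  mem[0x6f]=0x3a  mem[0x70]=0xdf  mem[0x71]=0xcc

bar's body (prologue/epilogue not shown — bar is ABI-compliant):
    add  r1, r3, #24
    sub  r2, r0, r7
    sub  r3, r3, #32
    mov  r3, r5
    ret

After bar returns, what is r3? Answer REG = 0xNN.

REG = 0x8d

prologue: push r3 → mem[0x71]=0x8d, sp=0x71
body[0] add  r1, r3, #24 → r1=0xa5
body[1] sub  r2, r0, r7 → r2=0x59
body[2] sub  r3, r3, #32 → r3=0x6d
body[3] mov  r3, r5 → r3=0x8e
epilogue: pop r3=0x8d, sp=0x72
r3 is callee-saved → restored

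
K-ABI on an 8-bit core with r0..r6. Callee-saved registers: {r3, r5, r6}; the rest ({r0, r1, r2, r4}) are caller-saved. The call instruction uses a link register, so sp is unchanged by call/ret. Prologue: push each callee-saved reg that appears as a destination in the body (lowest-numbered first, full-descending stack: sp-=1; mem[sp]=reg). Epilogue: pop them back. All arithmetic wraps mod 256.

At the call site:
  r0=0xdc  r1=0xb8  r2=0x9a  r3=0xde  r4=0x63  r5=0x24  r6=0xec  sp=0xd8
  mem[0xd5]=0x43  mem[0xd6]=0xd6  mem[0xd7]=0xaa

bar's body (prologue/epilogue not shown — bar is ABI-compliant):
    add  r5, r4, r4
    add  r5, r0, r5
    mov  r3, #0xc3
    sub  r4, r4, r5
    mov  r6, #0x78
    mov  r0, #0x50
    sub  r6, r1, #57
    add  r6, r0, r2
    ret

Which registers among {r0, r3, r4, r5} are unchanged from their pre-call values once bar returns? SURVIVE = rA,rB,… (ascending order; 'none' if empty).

SURVIVE = r3,r5

prologue: push r3 → mem[0xd7]=0xde, sp=0xd7
prologue: push r5 → mem[0xd6]=0x24, sp=0xd6
prologue: push r6 → mem[0xd5]=0xec, sp=0xd5
body[0] add  r5, r4, r4 → r5=0xc6
body[1] add  r5, r0, r5 → r5=0xa2
body[2] mov  r3, #0xc3 → r3=0xc3
body[3] sub  r4, r4, r5 → r4=0xc1
body[4] mov  r6, #0x78 → r6=0x78
body[5] mov  r0, #0x50 → r0=0x50
body[6] sub  r6, r1, #57 → r6=0x7f
body[7] add  r6, r0, r2 → r6=0xea
epilogue: pop r6=0xec, sp=0xd6
epilogue: pop r5=0x24, sp=0xd7
epilogue: pop r3=0xde, sp=0xd8
r0: caller-saved, written=True
r3: callee-saved, written=True
r4: caller-saved, written=True
r5: callee-saved, written=True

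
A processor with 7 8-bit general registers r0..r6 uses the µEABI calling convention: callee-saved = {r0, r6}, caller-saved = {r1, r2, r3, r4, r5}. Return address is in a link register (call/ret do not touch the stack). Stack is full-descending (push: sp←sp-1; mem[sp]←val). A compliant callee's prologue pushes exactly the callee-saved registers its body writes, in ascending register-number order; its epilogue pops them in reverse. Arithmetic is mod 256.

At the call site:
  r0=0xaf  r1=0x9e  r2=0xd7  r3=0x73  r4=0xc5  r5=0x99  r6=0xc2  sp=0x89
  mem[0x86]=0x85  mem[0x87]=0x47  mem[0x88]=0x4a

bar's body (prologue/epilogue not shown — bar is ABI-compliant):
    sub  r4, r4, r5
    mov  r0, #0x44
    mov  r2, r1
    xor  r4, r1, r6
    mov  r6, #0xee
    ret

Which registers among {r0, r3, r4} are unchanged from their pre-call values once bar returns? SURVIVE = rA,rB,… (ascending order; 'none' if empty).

prologue: push r0 -> mem[0x88]=0xaf, sp=0x88
prologue: push r6 -> mem[0x87]=0xc2, sp=0x87
body[0] sub  r4, r4, r5 -> r4=0x2c
body[1] mov  r0, #0x44 -> r0=0x44
body[2] mov  r2, r1 -> r2=0x9e
body[3] xor  r4, r1, r6 -> r4=0x5c
body[4] mov  r6, #0xee -> r6=0xee
epilogue: pop r6=0xc2, sp=0x88
epilogue: pop r0=0xaf, sp=0x89
r0: callee-saved, written=True
r3: caller-saved, written=False
r4: caller-saved, written=True

SURVIVE = r0,r3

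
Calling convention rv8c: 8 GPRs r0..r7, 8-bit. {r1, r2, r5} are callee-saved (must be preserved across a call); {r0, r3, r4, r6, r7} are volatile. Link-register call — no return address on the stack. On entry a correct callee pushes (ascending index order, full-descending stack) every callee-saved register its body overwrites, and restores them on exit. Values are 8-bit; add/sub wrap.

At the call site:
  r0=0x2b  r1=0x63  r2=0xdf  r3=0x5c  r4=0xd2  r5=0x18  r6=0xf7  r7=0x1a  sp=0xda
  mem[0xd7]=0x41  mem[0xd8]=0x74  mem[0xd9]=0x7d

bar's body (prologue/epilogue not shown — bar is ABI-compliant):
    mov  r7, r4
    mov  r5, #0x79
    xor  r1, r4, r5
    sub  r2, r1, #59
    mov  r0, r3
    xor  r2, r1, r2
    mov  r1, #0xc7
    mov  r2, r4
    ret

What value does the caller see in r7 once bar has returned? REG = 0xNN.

prologue: push r1 -> mem[0xd9]=0x63, sp=0xd9
prologue: push r2 -> mem[0xd8]=0xdf, sp=0xd8
prologue: push r5 -> mem[0xd7]=0x18, sp=0xd7
body[0] mov  r7, r4 -> r7=0xd2
body[1] mov  r5, #0x79 -> r5=0x79
body[2] xor  r1, r4, r5 -> r1=0xab
body[3] sub  r2, r1, #59 -> r2=0x70
body[4] mov  r0, r3 -> r0=0x5c
body[5] xor  r2, r1, r2 -> r2=0xdb
body[6] mov  r1, #0xc7 -> r1=0xc7
body[7] mov  r2, r4 -> r2=0xd2
epilogue: pop r5=0x18, sp=0xd8
epilogue: pop r2=0xdf, sp=0xd9
epilogue: pop r1=0x63, sp=0xda
r7 is caller-saved -> body value

REG = 0xd2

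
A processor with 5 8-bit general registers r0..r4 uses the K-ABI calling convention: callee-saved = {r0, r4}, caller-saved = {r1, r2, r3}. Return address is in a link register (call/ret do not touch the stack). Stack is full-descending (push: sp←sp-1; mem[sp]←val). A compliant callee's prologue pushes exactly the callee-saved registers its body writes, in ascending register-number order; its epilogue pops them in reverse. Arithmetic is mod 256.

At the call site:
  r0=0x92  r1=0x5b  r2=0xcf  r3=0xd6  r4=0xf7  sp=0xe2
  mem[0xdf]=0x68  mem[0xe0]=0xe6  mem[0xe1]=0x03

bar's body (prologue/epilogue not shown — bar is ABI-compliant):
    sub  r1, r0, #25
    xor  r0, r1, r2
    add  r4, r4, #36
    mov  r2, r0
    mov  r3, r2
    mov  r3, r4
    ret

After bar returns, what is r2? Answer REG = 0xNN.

prologue: push r0 -> mem[0xe1]=0x92, sp=0xe1
prologue: push r4 -> mem[0xe0]=0xf7, sp=0xe0
body[0] sub  r1, r0, #25 -> r1=0x79
body[1] xor  r0, r1, r2 -> r0=0xb6
body[2] add  r4, r4, #36 -> r4=0x1b
body[3] mov  r2, r0 -> r2=0xb6
body[4] mov  r3, r2 -> r3=0xb6
body[5] mov  r3, r4 -> r3=0x1b
epilogue: pop r4=0xf7, sp=0xe1
epilogue: pop r0=0x92, sp=0xe2
r2 is caller-saved -> body value

REG = 0xb6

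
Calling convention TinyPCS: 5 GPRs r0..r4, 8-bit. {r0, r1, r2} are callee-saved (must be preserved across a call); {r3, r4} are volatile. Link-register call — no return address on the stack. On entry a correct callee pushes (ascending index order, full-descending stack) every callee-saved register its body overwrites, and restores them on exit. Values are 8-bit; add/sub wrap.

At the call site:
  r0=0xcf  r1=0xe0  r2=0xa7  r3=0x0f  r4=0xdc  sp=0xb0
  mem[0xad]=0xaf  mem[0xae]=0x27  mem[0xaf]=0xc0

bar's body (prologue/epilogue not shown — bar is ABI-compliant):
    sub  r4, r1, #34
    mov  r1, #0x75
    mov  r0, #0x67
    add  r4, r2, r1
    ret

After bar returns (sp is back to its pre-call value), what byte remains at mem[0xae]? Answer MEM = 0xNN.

MEM = 0xe0

prologue: push r0 -> mem[0xaf]=0xcf, sp=0xaf
prologue: push r1 -> mem[0xae]=0xe0, sp=0xae
body[0] sub  r4, r1, #34 -> r4=0xbe
body[1] mov  r1, #0x75 -> r1=0x75
body[2] mov  r0, #0x67 -> r0=0x67
body[3] add  r4, r2, r1 -> r4=0x1c
epilogue: pop r1=0xe0, sp=0xaf
epilogue: pop r0=0xcf, sp=0xb0
prologue pushed ['r0', 'r1'] at ['0xaf', '0xae']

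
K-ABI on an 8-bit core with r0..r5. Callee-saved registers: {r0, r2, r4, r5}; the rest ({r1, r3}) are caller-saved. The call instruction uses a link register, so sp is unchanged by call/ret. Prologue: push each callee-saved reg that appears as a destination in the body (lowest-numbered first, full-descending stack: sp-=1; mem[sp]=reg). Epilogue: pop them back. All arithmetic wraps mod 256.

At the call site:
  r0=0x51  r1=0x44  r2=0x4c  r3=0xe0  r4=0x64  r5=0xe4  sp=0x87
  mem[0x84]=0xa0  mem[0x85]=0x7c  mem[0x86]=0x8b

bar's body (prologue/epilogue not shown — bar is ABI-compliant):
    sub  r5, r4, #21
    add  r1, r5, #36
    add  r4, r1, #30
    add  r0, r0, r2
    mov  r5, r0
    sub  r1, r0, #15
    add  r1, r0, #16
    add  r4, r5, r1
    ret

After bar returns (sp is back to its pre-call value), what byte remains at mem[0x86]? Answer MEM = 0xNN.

prologue: push r0 → mem[0x86]=0x51, sp=0x86
prologue: push r4 → mem[0x85]=0x64, sp=0x85
prologue: push r5 → mem[0x84]=0xe4, sp=0x84
body[0] sub  r5, r4, #21 → r5=0x4f
body[1] add  r1, r5, #36 → r1=0x73
body[2] add  r4, r1, #30 → r4=0x91
body[3] add  r0, r0, r2 → r0=0x9d
body[4] mov  r5, r0 → r5=0x9d
body[5] sub  r1, r0, #15 → r1=0x8e
body[6] add  r1, r0, #16 → r1=0xad
body[7] add  r4, r5, r1 → r4=0x4a
epilogue: pop r5=0xe4, sp=0x85
epilogue: pop r4=0x64, sp=0x86
epilogue: pop r0=0x51, sp=0x87
prologue pushed ['r0', 'r4', 'r5'] at ['0x86', '0x85', '0x84']

MEM = 0x51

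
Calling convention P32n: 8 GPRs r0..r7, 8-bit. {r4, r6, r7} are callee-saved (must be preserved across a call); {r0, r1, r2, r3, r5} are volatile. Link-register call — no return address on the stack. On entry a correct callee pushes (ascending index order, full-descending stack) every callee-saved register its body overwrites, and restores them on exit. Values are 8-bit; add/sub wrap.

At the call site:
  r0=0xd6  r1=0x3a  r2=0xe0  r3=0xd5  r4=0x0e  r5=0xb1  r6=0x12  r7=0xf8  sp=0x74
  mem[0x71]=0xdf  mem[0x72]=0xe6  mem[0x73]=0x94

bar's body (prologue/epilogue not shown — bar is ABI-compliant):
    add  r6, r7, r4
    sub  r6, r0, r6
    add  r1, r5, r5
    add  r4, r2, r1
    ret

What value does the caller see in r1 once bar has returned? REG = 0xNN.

prologue: push r4 → mem[0x73]=0x0e, sp=0x73
prologue: push r6 → mem[0x72]=0x12, sp=0x72
body[0] add  r6, r7, r4 → r6=0x06
body[1] sub  r6, r0, r6 → r6=0xd0
body[2] add  r1, r5, r5 → r1=0x62
body[3] add  r4, r2, r1 → r4=0x42
epilogue: pop r6=0x12, sp=0x73
epilogue: pop r4=0x0e, sp=0x74
r1 is caller-saved → body value

REG = 0x62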